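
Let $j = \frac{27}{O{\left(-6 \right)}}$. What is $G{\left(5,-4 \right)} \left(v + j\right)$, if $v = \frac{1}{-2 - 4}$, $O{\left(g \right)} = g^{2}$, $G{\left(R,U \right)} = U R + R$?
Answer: $- \frac{35}{4} \approx -8.75$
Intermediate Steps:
$G{\left(R,U \right)} = R + R U$ ($G{\left(R,U \right)} = R U + R = R + R U$)
$v = - \frac{1}{6}$ ($v = \frac{1}{-6} = - \frac{1}{6} \approx -0.16667$)
$j = \frac{3}{4}$ ($j = \frac{27}{\left(-6\right)^{2}} = \frac{27}{36} = 27 \cdot \frac{1}{36} = \frac{3}{4} \approx 0.75$)
$G{\left(5,-4 \right)} \left(v + j\right) = 5 \left(1 - 4\right) \left(- \frac{1}{6} + \frac{3}{4}\right) = 5 \left(-3\right) \frac{7}{12} = \left(-15\right) \frac{7}{12} = - \frac{35}{4}$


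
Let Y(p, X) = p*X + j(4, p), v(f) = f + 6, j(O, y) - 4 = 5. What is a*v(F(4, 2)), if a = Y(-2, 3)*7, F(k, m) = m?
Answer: 168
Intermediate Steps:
j(O, y) = 9 (j(O, y) = 4 + 5 = 9)
v(f) = 6 + f
Y(p, X) = 9 + X*p (Y(p, X) = p*X + 9 = X*p + 9 = 9 + X*p)
a = 21 (a = (9 + 3*(-2))*7 = (9 - 6)*7 = 3*7 = 21)
a*v(F(4, 2)) = 21*(6 + 2) = 21*8 = 168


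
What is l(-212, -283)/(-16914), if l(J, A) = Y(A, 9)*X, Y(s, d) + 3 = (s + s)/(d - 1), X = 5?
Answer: 1475/67656 ≈ 0.021801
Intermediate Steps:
Y(s, d) = -3 + 2*s/(-1 + d) (Y(s, d) = -3 + (s + s)/(d - 1) = -3 + (2*s)/(-1 + d) = -3 + 2*s/(-1 + d))
l(J, A) = -15 + 5*A/4 (l(J, A) = ((3 - 3*9 + 2*A)/(-1 + 9))*5 = ((3 - 27 + 2*A)/8)*5 = ((-24 + 2*A)/8)*5 = (-3 + A/4)*5 = -15 + 5*A/4)
l(-212, -283)/(-16914) = (-15 + (5/4)*(-283))/(-16914) = (-15 - 1415/4)*(-1/16914) = -1475/4*(-1/16914) = 1475/67656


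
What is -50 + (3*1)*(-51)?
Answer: -203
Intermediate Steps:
-50 + (3*1)*(-51) = -50 + 3*(-51) = -50 - 153 = -203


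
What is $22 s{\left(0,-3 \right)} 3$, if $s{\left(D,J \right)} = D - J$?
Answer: $198$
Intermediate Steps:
$22 s{\left(0,-3 \right)} 3 = 22 \left(0 - -3\right) 3 = 22 \left(0 + 3\right) 3 = 22 \cdot 3 \cdot 3 = 66 \cdot 3 = 198$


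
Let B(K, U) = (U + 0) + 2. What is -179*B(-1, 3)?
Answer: -895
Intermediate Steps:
B(K, U) = 2 + U (B(K, U) = U + 2 = 2 + U)
-179*B(-1, 3) = -179*(2 + 3) = -179*5 = -895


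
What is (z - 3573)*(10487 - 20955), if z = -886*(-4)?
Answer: 303572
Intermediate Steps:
z = 3544
(z - 3573)*(10487 - 20955) = (3544 - 3573)*(10487 - 20955) = -29*(-10468) = 303572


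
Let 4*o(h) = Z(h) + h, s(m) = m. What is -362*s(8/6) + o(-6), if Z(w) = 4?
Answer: -2899/6 ≈ -483.17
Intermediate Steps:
o(h) = 1 + h/4 (o(h) = (4 + h)/4 = 1 + h/4)
-362*s(8/6) + o(-6) = -2896/6 + (1 + (1/4)*(-6)) = -2896/6 + (1 - 3/2) = -362*4/3 - 1/2 = -1448/3 - 1/2 = -2899/6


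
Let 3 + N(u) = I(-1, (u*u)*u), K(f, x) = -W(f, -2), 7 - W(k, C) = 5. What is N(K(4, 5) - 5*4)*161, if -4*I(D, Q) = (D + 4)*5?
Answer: -4347/4 ≈ -1086.8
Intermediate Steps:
W(k, C) = 2 (W(k, C) = 7 - 1*5 = 7 - 5 = 2)
K(f, x) = -2 (K(f, x) = -1*2 = -2)
I(D, Q) = -5 - 5*D/4 (I(D, Q) = -(D + 4)*5/4 = -(4 + D)*5/4 = -(20 + 5*D)/4 = -5 - 5*D/4)
N(u) = -27/4 (N(u) = -3 + (-5 - 5/4*(-1)) = -3 + (-5 + 5/4) = -3 - 15/4 = -27/4)
N(K(4, 5) - 5*4)*161 = -27/4*161 = -4347/4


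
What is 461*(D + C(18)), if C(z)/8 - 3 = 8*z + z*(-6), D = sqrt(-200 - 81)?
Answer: 143832 + 461*I*sqrt(281) ≈ 1.4383e+5 + 7727.8*I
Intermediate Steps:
D = I*sqrt(281) (D = sqrt(-281) = I*sqrt(281) ≈ 16.763*I)
C(z) = 24 + 16*z (C(z) = 24 + 8*(8*z + z*(-6)) = 24 + 8*(8*z - 6*z) = 24 + 8*(2*z) = 24 + 16*z)
461*(D + C(18)) = 461*(I*sqrt(281) + (24 + 16*18)) = 461*(I*sqrt(281) + (24 + 288)) = 461*(I*sqrt(281) + 312) = 461*(312 + I*sqrt(281)) = 143832 + 461*I*sqrt(281)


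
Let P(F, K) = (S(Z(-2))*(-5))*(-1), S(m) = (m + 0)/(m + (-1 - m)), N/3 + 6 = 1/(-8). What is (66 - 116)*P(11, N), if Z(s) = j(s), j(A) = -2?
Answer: -500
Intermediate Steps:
Z(s) = -2
N = -147/8 (N = -18 + 3/(-8) = -18 + 3*(-⅛) = -18 - 3/8 = -147/8 ≈ -18.375)
S(m) = -m (S(m) = m/(-1) = m*(-1) = -m)
P(F, K) = 10 (P(F, K) = (-1*(-2)*(-5))*(-1) = (2*(-5))*(-1) = -10*(-1) = 10)
(66 - 116)*P(11, N) = (66 - 116)*10 = -50*10 = -500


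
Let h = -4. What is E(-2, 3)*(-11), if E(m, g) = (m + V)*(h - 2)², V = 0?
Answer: 792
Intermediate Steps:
E(m, g) = 36*m (E(m, g) = (m + 0)*(-4 - 2)² = m*(-6)² = m*36 = 36*m)
E(-2, 3)*(-11) = (36*(-2))*(-11) = -72*(-11) = 792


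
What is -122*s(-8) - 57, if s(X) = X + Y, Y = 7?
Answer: 65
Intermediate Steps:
s(X) = 7 + X (s(X) = X + 7 = 7 + X)
-122*s(-8) - 57 = -122*(7 - 8) - 57 = -122*(-1) - 57 = 122 - 57 = 65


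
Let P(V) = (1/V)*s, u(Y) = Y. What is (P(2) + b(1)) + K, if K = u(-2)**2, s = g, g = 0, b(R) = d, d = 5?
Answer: 9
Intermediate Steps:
b(R) = 5
s = 0
K = 4 (K = (-2)**2 = 4)
P(V) = 0 (P(V) = (1/V)*0 = 0/V = 0)
(P(2) + b(1)) + K = (0 + 5) + 4 = 5 + 4 = 9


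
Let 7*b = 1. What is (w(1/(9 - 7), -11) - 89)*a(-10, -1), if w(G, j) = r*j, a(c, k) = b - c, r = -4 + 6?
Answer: -7881/7 ≈ -1125.9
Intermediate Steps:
b = ⅐ (b = (⅐)*1 = ⅐ ≈ 0.14286)
r = 2
a(c, k) = ⅐ - c
w(G, j) = 2*j
(w(1/(9 - 7), -11) - 89)*a(-10, -1) = (2*(-11) - 89)*(⅐ - 1*(-10)) = (-22 - 89)*(⅐ + 10) = -111*71/7 = -7881/7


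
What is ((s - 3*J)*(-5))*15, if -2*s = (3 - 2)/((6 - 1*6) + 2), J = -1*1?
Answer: -825/4 ≈ -206.25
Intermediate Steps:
J = -1
s = -¼ (s = -(3 - 2)/(2*((6 - 1*6) + 2)) = -1/(2*((6 - 6) + 2)) = -1/(2*(0 + 2)) = -1/(2*2) = -½*½ = -¼ ≈ -0.25000)
((s - 3*J)*(-5))*15 = ((-¼ - 3*(-1))*(-5))*15 = ((-¼ + 3)*(-5))*15 = ((11/4)*(-5))*15 = -55/4*15 = -825/4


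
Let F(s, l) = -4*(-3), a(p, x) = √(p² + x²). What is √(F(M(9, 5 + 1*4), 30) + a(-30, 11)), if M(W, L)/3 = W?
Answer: √(12 + √1021) ≈ 6.6297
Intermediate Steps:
M(W, L) = 3*W
F(s, l) = 12
√(F(M(9, 5 + 1*4), 30) + a(-30, 11)) = √(12 + √((-30)² + 11²)) = √(12 + √(900 + 121)) = √(12 + √1021)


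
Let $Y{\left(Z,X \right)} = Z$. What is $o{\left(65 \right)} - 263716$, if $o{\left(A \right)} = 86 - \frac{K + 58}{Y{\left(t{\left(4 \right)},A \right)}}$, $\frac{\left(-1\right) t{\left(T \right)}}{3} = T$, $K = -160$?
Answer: $- \frac{527277}{2} \approx -2.6364 \cdot 10^{5}$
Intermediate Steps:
$t{\left(T \right)} = - 3 T$
$o{\left(A \right)} = \frac{155}{2}$ ($o{\left(A \right)} = 86 - \frac{-160 + 58}{\left(-3\right) 4} = 86 - - \frac{102}{-12} = 86 - \left(-102\right) \left(- \frac{1}{12}\right) = 86 - \frac{17}{2} = \frac{155}{2}$)
$o{\left(65 \right)} - 263716 = \frac{155}{2} - 263716 = - \frac{527277}{2}$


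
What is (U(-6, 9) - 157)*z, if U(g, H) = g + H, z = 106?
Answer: -16324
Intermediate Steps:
U(g, H) = H + g
(U(-6, 9) - 157)*z = ((9 - 6) - 157)*106 = (3 - 157)*106 = -154*106 = -16324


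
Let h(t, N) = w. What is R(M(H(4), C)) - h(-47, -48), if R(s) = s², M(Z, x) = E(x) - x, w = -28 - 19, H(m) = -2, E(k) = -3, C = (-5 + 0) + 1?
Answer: 48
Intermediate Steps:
C = -4 (C = -5 + 1 = -4)
w = -47
M(Z, x) = -3 - x
h(t, N) = -47
R(M(H(4), C)) - h(-47, -48) = (-3 - 1*(-4))² - 1*(-47) = (-3 + 4)² + 47 = 1² + 47 = 1 + 47 = 48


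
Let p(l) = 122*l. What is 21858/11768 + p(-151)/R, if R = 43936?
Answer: 46472687/32314928 ≈ 1.4381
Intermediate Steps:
21858/11768 + p(-151)/R = 21858/11768 + (122*(-151))/43936 = 21858*(1/11768) - 18422*1/43936 = 10929/5884 - 9211/21968 = 46472687/32314928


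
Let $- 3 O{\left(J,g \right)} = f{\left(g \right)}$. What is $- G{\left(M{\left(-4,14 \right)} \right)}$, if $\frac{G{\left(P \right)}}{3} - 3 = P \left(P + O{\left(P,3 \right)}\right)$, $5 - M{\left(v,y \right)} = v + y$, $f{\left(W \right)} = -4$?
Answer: $-64$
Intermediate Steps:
$O{\left(J,g \right)} = \frac{4}{3}$ ($O{\left(J,g \right)} = \left(- \frac{1}{3}\right) \left(-4\right) = \frac{4}{3}$)
$M{\left(v,y \right)} = 5 - v - y$ ($M{\left(v,y \right)} = 5 - \left(v + y\right) = 5 - v - y$)
$G{\left(P \right)} = 9 + 3 P \left(\frac{4}{3} + P\right)$ ($G{\left(P \right)} = 9 + 3 P \left(P + \frac{4}{3}\right) = 9 + 3 P \left(\frac{4}{3} + P\right)$)
$- G{\left(M{\left(-4,14 \right)} \right)} = - (9 + 3 \left(5 - -4 - 14\right)^{2} + 4 \left(5 - -4 - 14\right)) = - (9 + 3 \left(5 + 4 - 14\right)^{2} + 4 \left(5 + 4 - 14\right)) = - (9 + 3 \left(-5\right)^{2} + 4 \left(-5\right)) = - (9 + 3 \cdot 25 - 20) = - (9 + 75 - 20) = \left(-1\right) 64 = -64$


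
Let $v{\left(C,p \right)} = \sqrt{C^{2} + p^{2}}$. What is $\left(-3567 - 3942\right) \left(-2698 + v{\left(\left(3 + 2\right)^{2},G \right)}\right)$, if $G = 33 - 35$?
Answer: $20259282 - 7509 \sqrt{629} \approx 2.0071 \cdot 10^{7}$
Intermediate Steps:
$G = -2$
$\left(-3567 - 3942\right) \left(-2698 + v{\left(\left(3 + 2\right)^{2},G \right)}\right) = \left(-3567 - 3942\right) \left(-2698 + \sqrt{\left(\left(3 + 2\right)^{2}\right)^{2} + \left(-2\right)^{2}}\right) = - 7509 \left(-2698 + \sqrt{\left(5^{2}\right)^{2} + 4}\right) = - 7509 \left(-2698 + \sqrt{25^{2} + 4}\right) = - 7509 \left(-2698 + \sqrt{625 + 4}\right) = - 7509 \left(-2698 + \sqrt{629}\right) = 20259282 - 7509 \sqrt{629}$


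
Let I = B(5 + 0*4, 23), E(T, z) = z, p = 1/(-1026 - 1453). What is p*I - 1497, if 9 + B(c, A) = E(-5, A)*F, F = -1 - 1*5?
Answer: -3710916/2479 ≈ -1496.9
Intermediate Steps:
p = -1/2479 (p = 1/(-2479) = -1/2479 ≈ -0.00040339)
F = -6 (F = -1 - 5 = -6)
B(c, A) = -9 - 6*A (B(c, A) = -9 + A*(-6) = -9 - 6*A)
I = -147 (I = -9 - 6*23 = -9 - 138 = -147)
p*I - 1497 = -1/2479*(-147) - 1497 = 147/2479 - 1497 = -3710916/2479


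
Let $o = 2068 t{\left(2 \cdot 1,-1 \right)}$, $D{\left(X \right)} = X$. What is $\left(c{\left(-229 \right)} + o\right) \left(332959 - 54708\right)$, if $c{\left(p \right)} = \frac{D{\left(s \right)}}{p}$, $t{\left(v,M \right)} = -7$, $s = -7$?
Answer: $- \frac{922401230247}{229} \approx -4.028 \cdot 10^{9}$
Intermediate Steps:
$o = -14476$ ($o = 2068 \left(-7\right) = -14476$)
$c{\left(p \right)} = - \frac{7}{p}$
$\left(c{\left(-229 \right)} + o\right) \left(332959 - 54708\right) = \left(- \frac{7}{-229} - 14476\right) \left(332959 - 54708\right) = \left(\left(-7\right) \left(- \frac{1}{229}\right) - 14476\right) 278251 = \left(\frac{7}{229} - 14476\right) 278251 = \left(- \frac{3314997}{229}\right) 278251 = - \frac{922401230247}{229}$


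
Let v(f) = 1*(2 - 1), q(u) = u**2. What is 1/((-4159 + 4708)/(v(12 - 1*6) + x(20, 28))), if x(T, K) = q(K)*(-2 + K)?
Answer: 2265/61 ≈ 37.131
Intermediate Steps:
x(T, K) = K**2*(-2 + K)
v(f) = 1 (v(f) = 1*1 = 1)
1/((-4159 + 4708)/(v(12 - 1*6) + x(20, 28))) = 1/((-4159 + 4708)/(1 + 28**2*(-2 + 28))) = 1/(549/(1 + 784*26)) = 1/(549/(1 + 20384)) = 1/(549/20385) = 1/(549*(1/20385)) = 1/(61/2265) = 2265/61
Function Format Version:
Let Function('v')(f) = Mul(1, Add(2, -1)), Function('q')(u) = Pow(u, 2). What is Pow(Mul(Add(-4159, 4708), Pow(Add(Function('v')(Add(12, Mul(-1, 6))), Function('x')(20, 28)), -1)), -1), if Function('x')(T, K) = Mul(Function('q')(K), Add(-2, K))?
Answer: Rational(2265, 61) ≈ 37.131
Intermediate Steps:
Function('x')(T, K) = Mul(Pow(K, 2), Add(-2, K))
Function('v')(f) = 1 (Function('v')(f) = Mul(1, 1) = 1)
Pow(Mul(Add(-4159, 4708), Pow(Add(Function('v')(Add(12, Mul(-1, 6))), Function('x')(20, 28)), -1)), -1) = Pow(Mul(Add(-4159, 4708), Pow(Add(1, Mul(Pow(28, 2), Add(-2, 28))), -1)), -1) = Pow(Mul(549, Pow(Add(1, Mul(784, 26)), -1)), -1) = Pow(Mul(549, Pow(Add(1, 20384), -1)), -1) = Pow(Mul(549, Pow(20385, -1)), -1) = Pow(Mul(549, Rational(1, 20385)), -1) = Pow(Rational(61, 2265), -1) = Rational(2265, 61)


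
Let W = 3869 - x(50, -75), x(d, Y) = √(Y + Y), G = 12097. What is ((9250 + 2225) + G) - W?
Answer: 19703 + 5*I*√6 ≈ 19703.0 + 12.247*I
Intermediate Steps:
x(d, Y) = √2*√Y (x(d, Y) = √(2*Y) = √2*√Y)
W = 3869 - 5*I*√6 (W = 3869 - √2*√(-75) = 3869 - √2*5*I*√3 = 3869 - 5*I*√6 ≈ 3869.0 - 12.247*I)
((9250 + 2225) + G) - W = ((9250 + 2225) + 12097) - (3869 - 5*I*√6) = (11475 + 12097) + (-3869 + 5*I*√6) = 23572 + (-3869 + 5*I*√6) = 19703 + 5*I*√6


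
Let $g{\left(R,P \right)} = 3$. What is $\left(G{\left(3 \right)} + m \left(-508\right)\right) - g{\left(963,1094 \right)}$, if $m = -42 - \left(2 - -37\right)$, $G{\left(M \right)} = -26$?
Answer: $41119$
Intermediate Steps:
$m = -81$ ($m = -42 - \left(2 + 37\right) = -42 - 39 = -81$)
$\left(G{\left(3 \right)} + m \left(-508\right)\right) - g{\left(963,1094 \right)} = \left(-26 - -41148\right) - 3 = \left(-26 + 41148\right) - 3 = 41122 - 3 = 41119$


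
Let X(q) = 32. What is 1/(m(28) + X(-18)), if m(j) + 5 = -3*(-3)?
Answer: 1/36 ≈ 0.027778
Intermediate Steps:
m(j) = 4 (m(j) = -5 - 3*(-3) = -5 + 9 = 4)
1/(m(28) + X(-18)) = 1/(4 + 32) = 1/36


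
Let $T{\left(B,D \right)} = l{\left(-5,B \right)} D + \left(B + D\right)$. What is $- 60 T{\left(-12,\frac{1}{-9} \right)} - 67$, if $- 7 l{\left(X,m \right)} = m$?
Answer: $\frac{14093}{21} \approx 671.1$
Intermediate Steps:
$l{\left(X,m \right)} = - \frac{m}{7}$
$T{\left(B,D \right)} = B + D - \frac{B D}{7}$ ($T{\left(B,D \right)} = - \frac{B}{7} D + \left(B + D\right) = - \frac{B D}{7} + \left(B + D\right) = B + D - \frac{B D}{7}$)
$- 60 T{\left(-12,\frac{1}{-9} \right)} - 67 = - 60 \left(-12 + \frac{1}{-9} - - \frac{12}{7 \left(-9\right)}\right) - 67 = - 60 \left(-12 - \frac{1}{9} - \left(- \frac{12}{7}\right) \left(- \frac{1}{9}\right)\right) - 67 = - 60 \left(-12 - \frac{1}{9} - \frac{4}{21}\right) - 67 = \left(-60\right) \left(- \frac{775}{63}\right) - 67 = \frac{15500}{21} - 67 = \frac{14093}{21}$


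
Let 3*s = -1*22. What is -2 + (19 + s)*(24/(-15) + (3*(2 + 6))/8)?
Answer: 43/3 ≈ 14.333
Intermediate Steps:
s = -22/3 (s = (-1*22)/3 = (1/3)*(-22) = -22/3 ≈ -7.3333)
-2 + (19 + s)*(24/(-15) + (3*(2 + 6))/8) = -2 + (19 - 22/3)*(24/(-15) + (3*(2 + 6))/8) = -2 + 35*(24*(-1/15) + (3*8)*(1/8))/3 = -2 + 35*(-8/5 + 24*(1/8))/3 = -2 + 35*(-8/5 + 3)/3 = -2 + (35/3)*(7/5) = -2 + 49/3 = 43/3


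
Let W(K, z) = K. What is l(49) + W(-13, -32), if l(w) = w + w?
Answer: 85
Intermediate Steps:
l(w) = 2*w
l(49) + W(-13, -32) = 2*49 - 13 = 98 - 13 = 85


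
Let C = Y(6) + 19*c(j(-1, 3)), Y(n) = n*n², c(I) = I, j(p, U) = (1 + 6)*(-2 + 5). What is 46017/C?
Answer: 15339/205 ≈ 74.824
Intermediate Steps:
j(p, U) = 21 (j(p, U) = 7*3 = 21)
Y(n) = n³
C = 615 (C = 6³ + 19*21 = 216 + 399 = 615)
46017/C = 46017/615 = 46017*(1/615) = 15339/205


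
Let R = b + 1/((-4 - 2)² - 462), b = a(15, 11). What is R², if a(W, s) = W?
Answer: 40819321/181476 ≈ 224.93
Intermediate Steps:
b = 15
R = 6389/426 (R = 15 + 1/((-4 - 2)² - 462) = 15 + 1/((-6)² - 462) = 15 + 1/(36 - 462) = 15 + 1/(-426) = 15 - 1/426 = 6389/426 ≈ 14.998)
R² = (6389/426)² = 40819321/181476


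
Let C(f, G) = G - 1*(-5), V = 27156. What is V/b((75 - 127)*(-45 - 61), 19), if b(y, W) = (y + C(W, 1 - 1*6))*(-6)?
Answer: -2263/2756 ≈ -0.82112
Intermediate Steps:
C(f, G) = 5 + G (C(f, G) = G + 5 = 5 + G)
b(y, W) = -6*y (b(y, W) = (y + (5 + (1 - 1*6)))*(-6) = (y + (5 + (1 - 6)))*(-6) = (y + (5 - 5))*(-6) = (y + 0)*(-6) = y*(-6) = -6*y)
V/b((75 - 127)*(-45 - 61), 19) = 27156/((-6*(75 - 127)*(-45 - 61))) = 27156/((-(-312)*(-106))) = 27156/((-6*5512)) = 27156/(-33072) = 27156*(-1/33072) = -2263/2756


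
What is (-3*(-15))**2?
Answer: 2025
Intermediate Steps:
(-3*(-15))**2 = 45**2 = 2025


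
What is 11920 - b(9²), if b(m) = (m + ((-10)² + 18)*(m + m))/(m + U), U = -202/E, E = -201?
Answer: 192618763/16483 ≈ 11686.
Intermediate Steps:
U = 202/201 (U = -202/(-201) = -202*(-1/201) = 202/201 ≈ 1.0050)
b(m) = 237*m/(202/201 + m) (b(m) = (m + ((-10)² + 18)*(m + m))/(m + 202/201) = (m + (100 + 18)*(2*m))/(202/201 + m) = (m + 118*(2*m))/(202/201 + m) = (m + 236*m)/(202/201 + m) = (237*m)/(202/201 + m) = 237*m/(202/201 + m))
11920 - b(9²) = 11920 - 47637*9²/(202 + 201*9²) = 11920 - 47637*81/(202 + 201*81) = 11920 - 47637*81/(202 + 16281) = 11920 - 47637*81/16483 = 11920 - 1*3858597/16483 = 11920 - 3858597/16483 = 192618763/16483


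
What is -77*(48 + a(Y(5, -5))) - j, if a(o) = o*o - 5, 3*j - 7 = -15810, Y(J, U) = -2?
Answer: 4946/3 ≈ 1648.7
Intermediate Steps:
j = -15803/3 (j = 7/3 + (⅓)*(-15810) = 7/3 - 5270 = -15803/3 ≈ -5267.7)
a(o) = -5 + o² (a(o) = o² - 5 = -5 + o²)
-77*(48 + a(Y(5, -5))) - j = -77*(48 + (-5 + (-2)²)) - 1*(-15803/3) = -77*(48 + (-5 + 4)) + 15803/3 = -77*(48 - 1) + 15803/3 = -77*47 + 15803/3 = -3619 + 15803/3 = 4946/3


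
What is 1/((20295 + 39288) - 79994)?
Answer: -1/20411 ≈ -4.8993e-5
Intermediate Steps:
1/((20295 + 39288) - 79994) = 1/(59583 - 79994) = 1/(-20411) = -1/20411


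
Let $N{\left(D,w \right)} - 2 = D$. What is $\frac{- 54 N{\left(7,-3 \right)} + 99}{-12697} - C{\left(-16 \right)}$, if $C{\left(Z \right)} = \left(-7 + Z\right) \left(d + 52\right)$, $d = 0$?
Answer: $\frac{15185999}{12697} \approx 1196.0$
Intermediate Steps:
$N{\left(D,w \right)} = 2 + D$
$C{\left(Z \right)} = -364 + 52 Z$ ($C{\left(Z \right)} = \left(-7 + Z\right) \left(0 + 52\right) = \left(-7 + Z\right) 52 = -364 + 52 Z$)
$\frac{- 54 N{\left(7,-3 \right)} + 99}{-12697} - C{\left(-16 \right)} = \frac{- 54 \left(2 + 7\right) + 99}{-12697} - \left(-364 + 52 \left(-16\right)\right) = \left(\left(-54\right) 9 + 99\right) \left(- \frac{1}{12697}\right) - \left(-364 - 832\right) = \left(-486 + 99\right) \left(- \frac{1}{12697}\right) - -1196 = \left(-387\right) \left(- \frac{1}{12697}\right) + 1196 = \frac{387}{12697} + 1196 = \frac{15185999}{12697}$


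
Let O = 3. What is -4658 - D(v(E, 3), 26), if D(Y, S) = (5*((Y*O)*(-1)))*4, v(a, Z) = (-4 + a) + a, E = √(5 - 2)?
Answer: -4898 + 120*√3 ≈ -4690.2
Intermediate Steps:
E = √3 ≈ 1.7320
v(a, Z) = -4 + 2*a
D(Y, S) = -60*Y (D(Y, S) = (5*((Y*3)*(-1)))*4 = (5*((3*Y)*(-1)))*4 = (5*(-3*Y))*4 = -15*Y*4 = -60*Y)
-4658 - D(v(E, 3), 26) = -4658 - (-60)*(-4 + 2*√3) = -4658 - (240 - 120*√3) = -4658 + (-240 + 120*√3) = -4898 + 120*√3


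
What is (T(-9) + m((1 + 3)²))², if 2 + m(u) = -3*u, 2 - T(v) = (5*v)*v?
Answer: 205209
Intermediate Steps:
T(v) = 2 - 5*v² (T(v) = 2 - 5*v*v = 2 - 5*v²)
m(u) = -2 - 3*u
(T(-9) + m((1 + 3)²))² = ((2 - 5*(-9)²) + (-2 - 3*(1 + 3)²))² = ((2 - 5*81) + (-2 - 3*4²))² = ((2 - 405) + (-2 - 3*16))² = (-403 + (-2 - 48))² = (-403 - 50)² = (-453)² = 205209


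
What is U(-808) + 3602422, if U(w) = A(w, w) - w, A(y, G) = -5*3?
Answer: 3603215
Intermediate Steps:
A(y, G) = -15
U(w) = -15 - w
U(-808) + 3602422 = (-15 - 1*(-808)) + 3602422 = (-15 + 808) + 3602422 = 793 + 3602422 = 3603215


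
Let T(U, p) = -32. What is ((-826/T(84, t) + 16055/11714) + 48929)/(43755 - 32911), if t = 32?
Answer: 4587781829/1016212928 ≈ 4.5146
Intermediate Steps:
((-826/T(84, t) + 16055/11714) + 48929)/(43755 - 32911) = ((-826/(-32) + 16055/11714) + 48929)/(43755 - 32911) = ((-826*(-1/32) + 16055*(1/11714)) + 48929)/10844 = ((413/16 + 16055/11714) + 48929)*(1/10844) = (2547381/93712 + 48929)*(1/10844) = (4587781829/93712)*(1/10844) = 4587781829/1016212928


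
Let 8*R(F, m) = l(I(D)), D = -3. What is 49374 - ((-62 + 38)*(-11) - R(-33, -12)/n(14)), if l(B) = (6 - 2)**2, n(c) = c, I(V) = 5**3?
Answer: 343771/7 ≈ 49110.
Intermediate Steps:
I(V) = 125
l(B) = 16 (l(B) = 4**2 = 16)
R(F, m) = 2 (R(F, m) = (1/8)*16 = 2)
49374 - ((-62 + 38)*(-11) - R(-33, -12)/n(14)) = 49374 - ((-62 + 38)*(-11) - 2/14) = 49374 - (-24*(-11) - 2/14) = 49374 - (264 - 1*1/7) = 49374 - (264 - 1/7) = 49374 - 1*1847/7 = 49374 - 1847/7 = 343771/7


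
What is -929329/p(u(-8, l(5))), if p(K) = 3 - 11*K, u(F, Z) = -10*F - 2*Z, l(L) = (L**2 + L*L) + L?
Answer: -25117/9 ≈ -2790.8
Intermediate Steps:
l(L) = L + 2*L**2 (l(L) = (L**2 + L**2) + L = 2*L**2 + L = L + 2*L**2)
-929329/p(u(-8, l(5))) = -929329/(3 - 11*(-10*(-8) - 10*(1 + 2*5))) = -929329/(3 - 11*(80 - 10*(1 + 10))) = -929329/(3 - 11*(80 - 10*11)) = -929329/(3 - 11*(80 - 2*55)) = -929329/(3 - 11*(80 - 110)) = -929329/(3 - 11*(-30)) = -929329/(3 + 330) = -929329/333 = -929329*1/333 = -25117/9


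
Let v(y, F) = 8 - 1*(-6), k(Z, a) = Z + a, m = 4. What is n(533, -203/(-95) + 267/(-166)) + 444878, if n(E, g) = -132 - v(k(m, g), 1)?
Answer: 444732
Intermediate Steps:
v(y, F) = 14 (v(y, F) = 8 + 6 = 14)
n(E, g) = -146 (n(E, g) = -132 - 1*14 = -132 - 14 = -146)
n(533, -203/(-95) + 267/(-166)) + 444878 = -146 + 444878 = 444732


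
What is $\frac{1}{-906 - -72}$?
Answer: $- \frac{1}{834} \approx -0.001199$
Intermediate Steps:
$\frac{1}{-906 - -72} = \frac{1}{-906 + 72} = \frac{1}{-834} = - \frac{1}{834}$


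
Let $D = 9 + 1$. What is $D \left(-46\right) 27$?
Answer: $-12420$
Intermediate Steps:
$D = 10$
$D \left(-46\right) 27 = 10 \left(-46\right) 27 = \left(-460\right) 27 = -12420$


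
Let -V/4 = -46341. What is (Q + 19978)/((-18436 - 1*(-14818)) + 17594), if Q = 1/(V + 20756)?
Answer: 4117865361/2880733120 ≈ 1.4295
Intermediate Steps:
V = 185364 (V = -4*(-46341) = 185364)
Q = 1/206120 (Q = 1/(185364 + 20756) = 1/206120 ≈ 4.8515e-6)
(Q + 19978)/((-18436 - 1*(-14818)) + 17594) = (1/206120 + 19978)/((-18436 - 1*(-14818)) + 17594) = 4117865361/(206120*((-18436 + 14818) + 17594)) = 4117865361/(206120*(-3618 + 17594)) = (4117865361/206120)/13976 = (4117865361/206120)*(1/13976) = 4117865361/2880733120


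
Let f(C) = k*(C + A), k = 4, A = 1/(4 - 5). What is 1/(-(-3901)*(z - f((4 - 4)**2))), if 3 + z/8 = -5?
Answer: -1/234060 ≈ -4.2724e-6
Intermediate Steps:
z = -64 (z = -24 + 8*(-5) = -24 - 40 = -64)
A = -1 (A = 1/(-1) = -1)
f(C) = -4 + 4*C (f(C) = 4*(C - 1) = 4*(-1 + C) = -4 + 4*C)
1/(-(-3901)*(z - f((4 - 4)**2))) = 1/(-(-3901)*(-64 - (-4 + 4*(4 - 4)**2))) = 1/(-(-3901)*(-64 - (-4 + 4*0**2))) = 1/(-(-3901)*(-64 - (-4 + 4*0))) = 1/(-(-3901)*(-64 - (-4 + 0))) = 1/(-(-3901)*(-64 - 1*(-4))) = 1/(-(-3901)*(-64 + 4)) = 1/(-(-3901)*(-60)) = 1/(-3901*60) = 1/(-234060) = -1/234060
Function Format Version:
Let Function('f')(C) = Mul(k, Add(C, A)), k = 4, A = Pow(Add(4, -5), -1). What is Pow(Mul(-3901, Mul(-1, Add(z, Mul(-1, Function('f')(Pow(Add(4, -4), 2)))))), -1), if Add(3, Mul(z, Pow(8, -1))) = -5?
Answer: Rational(-1, 234060) ≈ -4.2724e-6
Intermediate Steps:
z = -64 (z = Add(-24, Mul(8, -5)) = Add(-24, -40) = -64)
A = -1 (A = Pow(-1, -1) = -1)
Function('f')(C) = Add(-4, Mul(4, C)) (Function('f')(C) = Mul(4, Add(C, -1)) = Mul(4, Add(-1, C)) = Add(-4, Mul(4, C)))
Pow(Mul(-3901, Mul(-1, Add(z, Mul(-1, Function('f')(Pow(Add(4, -4), 2)))))), -1) = Pow(Mul(-3901, Mul(-1, Add(-64, Mul(-1, Add(-4, Mul(4, Pow(Add(4, -4), 2))))))), -1) = Pow(Mul(-3901, Mul(-1, Add(-64, Mul(-1, Add(-4, Mul(4, Pow(0, 2))))))), -1) = Pow(Mul(-3901, Mul(-1, Add(-64, Mul(-1, Add(-4, Mul(4, 0)))))), -1) = Pow(Mul(-3901, Mul(-1, Add(-64, Mul(-1, Add(-4, 0))))), -1) = Pow(Mul(-3901, Mul(-1, Add(-64, Mul(-1, -4)))), -1) = Pow(Mul(-3901, Mul(-1, Add(-64, 4))), -1) = Pow(Mul(-3901, Mul(-1, -60)), -1) = Pow(Mul(-3901, 60), -1) = Pow(-234060, -1) = Rational(-1, 234060)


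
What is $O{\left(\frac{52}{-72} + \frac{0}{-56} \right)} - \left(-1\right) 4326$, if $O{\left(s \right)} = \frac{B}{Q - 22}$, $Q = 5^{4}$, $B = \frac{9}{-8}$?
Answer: $\frac{2318735}{536} \approx 4326.0$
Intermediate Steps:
$B = - \frac{9}{8}$ ($B = 9 \left(- \frac{1}{8}\right) = - \frac{9}{8} \approx -1.125$)
$Q = 625$
$O{\left(s \right)} = - \frac{1}{536}$ ($O{\left(s \right)} = \frac{1}{625 - 22} \left(- \frac{9}{8}\right) = \frac{1}{603} \left(- \frac{9}{8}\right) = - \frac{1}{536}$)
$O{\left(\frac{52}{-72} + \frac{0}{-56} \right)} - \left(-1\right) 4326 = - \frac{1}{536} - \left(-1\right) 4326 = - \frac{1}{536} - -4326 = - \frac{1}{536} + 4326 = \frac{2318735}{536}$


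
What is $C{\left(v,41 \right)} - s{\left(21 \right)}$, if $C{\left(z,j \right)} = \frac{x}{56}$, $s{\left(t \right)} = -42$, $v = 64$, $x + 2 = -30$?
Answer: $\frac{290}{7} \approx 41.429$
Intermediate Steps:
$x = -32$ ($x = -2 - 30 = -32$)
$C{\left(z,j \right)} = - \frac{4}{7}$ ($C{\left(z,j \right)} = - \frac{32}{56} = \left(-32\right) \frac{1}{56} = - \frac{4}{7}$)
$C{\left(v,41 \right)} - s{\left(21 \right)} = - \frac{4}{7} - -42 = - \frac{4}{7} + 42 = \frac{290}{7}$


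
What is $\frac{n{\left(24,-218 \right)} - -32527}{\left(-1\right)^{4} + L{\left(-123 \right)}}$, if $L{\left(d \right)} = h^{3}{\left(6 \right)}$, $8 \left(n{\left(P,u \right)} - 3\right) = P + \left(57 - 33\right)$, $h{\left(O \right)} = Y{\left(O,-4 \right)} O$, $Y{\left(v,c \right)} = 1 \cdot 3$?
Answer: $\frac{32536}{5833} \approx 5.5779$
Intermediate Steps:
$Y{\left(v,c \right)} = 3$
$h{\left(O \right)} = 3 O$
$n{\left(P,u \right)} = 6 + \frac{P}{8}$ ($n{\left(P,u \right)} = 3 + \frac{P + \left(57 - 33\right)}{8} = 3 + \frac{P + 24}{8} = 3 + \frac{24 + P}{8} = 3 + \left(3 + \frac{P}{8}\right) = 6 + \frac{P}{8}$)
$L{\left(d \right)} = 5832$ ($L{\left(d \right)} = \left(3 \cdot 6\right)^{3} = 18^{3} = 5832$)
$\frac{n{\left(24,-218 \right)} - -32527}{\left(-1\right)^{4} + L{\left(-123 \right)}} = \frac{\left(6 + \frac{1}{8} \cdot 24\right) - -32527}{\left(-1\right)^{4} + 5832} = \frac{\left(6 + 3\right) + 32527}{1 + 5832} = \frac{9 + 32527}{5833} = 32536 \cdot \frac{1}{5833} = \frac{32536}{5833}$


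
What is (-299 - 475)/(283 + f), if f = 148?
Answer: -774/431 ≈ -1.7958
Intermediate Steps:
(-299 - 475)/(283 + f) = (-299 - 475)/(283 + 148) = -774/431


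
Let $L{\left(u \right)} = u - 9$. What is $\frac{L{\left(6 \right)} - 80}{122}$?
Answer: $- \frac{83}{122} \approx -0.68033$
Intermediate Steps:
$L{\left(u \right)} = -9 + u$
$\frac{L{\left(6 \right)} - 80}{122} = \frac{\left(-9 + 6\right) - 80}{122} = \left(-3 - 80\right) \frac{1}{122} = \left(-83\right) \frac{1}{122} = - \frac{83}{122}$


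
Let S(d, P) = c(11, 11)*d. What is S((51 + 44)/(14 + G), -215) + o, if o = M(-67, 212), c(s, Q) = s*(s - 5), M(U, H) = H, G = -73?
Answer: 6238/59 ≈ 105.73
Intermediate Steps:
c(s, Q) = s*(-5 + s)
S(d, P) = 66*d (S(d, P) = (11*(-5 + 11))*d = (11*6)*d = 66*d)
o = 212
S((51 + 44)/(14 + G), -215) + o = 66*((51 + 44)/(14 - 73)) + 212 = 66*(95/(-59)) + 212 = 66*(95*(-1/59)) + 212 = 66*(-95/59) + 212 = -6270/59 + 212 = 6238/59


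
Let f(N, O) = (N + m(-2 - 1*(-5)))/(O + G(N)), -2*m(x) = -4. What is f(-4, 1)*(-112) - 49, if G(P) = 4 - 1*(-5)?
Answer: -133/5 ≈ -26.600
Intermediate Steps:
m(x) = 2 (m(x) = -1/2*(-4) = 2)
G(P) = 9 (G(P) = 4 + 5 = 9)
f(N, O) = (2 + N)/(9 + O) (f(N, O) = (N + 2)/(O + 9) = (2 + N)/(9 + O))
f(-4, 1)*(-112) - 49 = ((2 - 4)/(9 + 1))*(-112) - 49 = (-2/10)*(-112) - 49 = ((1/10)*(-2))*(-112) - 49 = -1/5*(-112) - 49 = 112/5 - 49 = -133/5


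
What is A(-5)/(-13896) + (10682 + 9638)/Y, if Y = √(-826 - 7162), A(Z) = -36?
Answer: 1/386 - 10160*I*√1997/1997 ≈ 0.0025907 - 227.35*I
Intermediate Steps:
Y = 2*I*√1997 (Y = √(-7988) = 2*I*√1997 ≈ 89.376*I)
A(-5)/(-13896) + (10682 + 9638)/Y = -36/(-13896) + (10682 + 9638)/((2*I*√1997)) = -36*(-1/13896) + 20320*(-I*√1997/3994) = 1/386 - 10160*I*√1997/1997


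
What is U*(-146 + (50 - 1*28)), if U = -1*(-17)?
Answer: -2108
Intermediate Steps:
U = 17
U*(-146 + (50 - 1*28)) = 17*(-146 + (50 - 1*28)) = 17*(-146 + (50 - 28)) = 17*(-146 + 22) = 17*(-124) = -2108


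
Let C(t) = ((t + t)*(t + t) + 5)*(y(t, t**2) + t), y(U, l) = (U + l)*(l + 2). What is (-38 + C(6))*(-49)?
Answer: -11694340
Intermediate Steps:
y(U, l) = (2 + l)*(U + l) (y(U, l) = (U + l)*(2 + l) = (2 + l)*(U + l))
C(t) = (5 + 4*t**2)*(t**3 + t**4 + 2*t**2 + 3*t) (C(t) = ((t + t)*(t + t) + 5)*(((t**2)**2 + 2*t + 2*t**2 + t*t**2) + t) = ((2*t)*(2*t) + 5)*((t**4 + 2*t + 2*t**2 + t**3) + t) = (4*t**2 + 5)*((t**3 + t**4 + 2*t + 2*t**2) + t) = (5 + 4*t**2)*(t**3 + t**4 + 2*t**2 + 3*t))
(-38 + C(6))*(-49) = (-38 + 6*(15 + 4*6**4 + 4*6**5 + 10*6 + 13*6**3 + 17*6**2))*(-49) = (-38 + 6*(15 + 4*1296 + 4*7776 + 60 + 13*216 + 17*36))*(-49) = (-38 + 6*(15 + 5184 + 31104 + 60 + 2808 + 612))*(-49) = (-38 + 6*39783)*(-49) = (-38 + 238698)*(-49) = 238660*(-49) = -11694340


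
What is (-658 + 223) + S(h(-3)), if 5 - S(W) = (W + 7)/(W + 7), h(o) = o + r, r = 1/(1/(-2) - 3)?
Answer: -431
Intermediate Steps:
r = -2/7 (r = 1/(-1/2 - 3) = 1/(-7/2) = -2/7 ≈ -0.28571)
h(o) = -2/7 + o (h(o) = o - 2/7 = -2/7 + o)
S(W) = 4 (S(W) = 5 - (W + 7)/(W + 7) = 5 - (7 + W)/(7 + W) = 5 - 1*1 = 5 - 1 = 4)
(-658 + 223) + S(h(-3)) = (-658 + 223) + 4 = -435 + 4 = -431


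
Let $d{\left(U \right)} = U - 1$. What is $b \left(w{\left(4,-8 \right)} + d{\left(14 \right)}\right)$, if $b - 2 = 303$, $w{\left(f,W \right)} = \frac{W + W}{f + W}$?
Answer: $5185$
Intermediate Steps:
$d{\left(U \right)} = -1 + U$
$w{\left(f,W \right)} = \frac{2 W}{W + f}$
$b = 305$ ($b = 2 + 303 = 305$)
$b \left(w{\left(4,-8 \right)} + d{\left(14 \right)}\right) = 305 \left(2 \left(-8\right) \frac{1}{-8 + 4} + \left(-1 + 14\right)\right) = 305 \left(2 \left(-8\right) \frac{1}{-4} + 13\right) = 305 \left(2 \left(-8\right) \left(- \frac{1}{4}\right) + 13\right) = 305 \left(4 + 13\right) = 305 \cdot 17 = 5185$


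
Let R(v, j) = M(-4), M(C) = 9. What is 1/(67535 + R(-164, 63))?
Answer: 1/67544 ≈ 1.4805e-5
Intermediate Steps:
R(v, j) = 9
1/(67535 + R(-164, 63)) = 1/(67535 + 9) = 1/67544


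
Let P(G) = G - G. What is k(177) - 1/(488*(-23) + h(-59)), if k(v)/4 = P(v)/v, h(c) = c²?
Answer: 1/7743 ≈ 0.00012915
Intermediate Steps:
P(G) = 0
k(v) = 0 (k(v) = 4*(0/v) = 4*0 = 0)
k(177) - 1/(488*(-23) + h(-59)) = 0 - 1/(488*(-23) + (-59)²) = 0 - 1/(-11224 + 3481) = 0 - 1/(-7743) = 0 - 1*(-1/7743) = 0 + 1/7743 = 1/7743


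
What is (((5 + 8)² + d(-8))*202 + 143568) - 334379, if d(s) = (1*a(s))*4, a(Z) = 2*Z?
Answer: -169601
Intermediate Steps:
d(s) = 8*s (d(s) = (1*(2*s))*4 = (2*s)*4 = 8*s)
(((5 + 8)² + d(-8))*202 + 143568) - 334379 = (((5 + 8)² + 8*(-8))*202 + 143568) - 334379 = ((13² - 64)*202 + 143568) - 334379 = ((169 - 64)*202 + 143568) - 334379 = (105*202 + 143568) - 334379 = (21210 + 143568) - 334379 = 164778 - 334379 = -169601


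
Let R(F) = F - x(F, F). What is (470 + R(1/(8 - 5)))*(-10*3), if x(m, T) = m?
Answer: -14100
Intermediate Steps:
R(F) = 0 (R(F) = F - F = 0)
(470 + R(1/(8 - 5)))*(-10*3) = (470 + 0)*(-10*3) = 470*(-30) = -14100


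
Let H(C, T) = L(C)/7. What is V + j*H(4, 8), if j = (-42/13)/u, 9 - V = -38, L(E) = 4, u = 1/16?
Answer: 227/13 ≈ 17.462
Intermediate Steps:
u = 1/16 ≈ 0.062500
V = 47 (V = 9 - 1*(-38) = 9 + 38 = 47)
H(C, T) = 4/7
j = -672/13 (j = (-42/13)/(1/16) = -42*1/13*16 = -42/13*16 = -672/13 ≈ -51.692)
V + j*H(4, 8) = 47 - 672/13*4/7 = 47 - 384/13 = 227/13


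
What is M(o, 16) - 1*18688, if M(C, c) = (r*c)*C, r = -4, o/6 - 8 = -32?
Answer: -9472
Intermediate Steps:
o = -144 (o = 48 + 6*(-32) = 48 - 192 = -144)
M(C, c) = -4*C*c (M(C, c) = (-4*c)*C = -4*C*c)
M(o, 16) - 1*18688 = -4*(-144)*16 - 1*18688 = 9216 - 18688 = -9472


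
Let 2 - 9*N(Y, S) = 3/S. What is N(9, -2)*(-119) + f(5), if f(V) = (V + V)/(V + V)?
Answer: -815/18 ≈ -45.278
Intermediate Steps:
N(Y, S) = 2/9 - 1/(3*S)
f(V) = 1 (f(V) = (2*V)/((2*V)) = (2*V)*(1/(2*V)) = 1)
N(9, -2)*(-119) + f(5) = ((1/9)*(-3 + 2*(-2))/(-2))*(-119) + 1 = ((1/9)*(-1/2)*(-3 - 4))*(-119) + 1 = ((1/9)*(-1/2)*(-7))*(-119) + 1 = (7/18)*(-119) + 1 = -833/18 + 1 = -815/18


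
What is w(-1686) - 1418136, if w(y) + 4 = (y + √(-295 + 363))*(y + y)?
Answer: 4267052 - 6744*√17 ≈ 4.2392e+6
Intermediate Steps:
w(y) = -4 + 2*y*(y + 2*√17) (w(y) = -4 + (y + √(-295 + 363))*(y + y) = -4 + (y + √68)*(2*y) = -4 + (y + 2*√17)*(2*y) = -4 + 2*y*(y + 2*√17))
w(-1686) - 1418136 = (-4 + 2*(-1686)² + 4*(-1686)*√17) - 1418136 = (-4 + 2*2842596 - 6744*√17) - 1418136 = (-4 + 5685192 - 6744*√17) - 1418136 = (5685188 - 6744*√17) - 1418136 = 4267052 - 6744*√17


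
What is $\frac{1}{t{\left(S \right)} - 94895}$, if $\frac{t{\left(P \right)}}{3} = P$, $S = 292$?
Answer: $- \frac{1}{94019} \approx -1.0636 \cdot 10^{-5}$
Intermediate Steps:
$t{\left(P \right)} = 3 P$
$\frac{1}{t{\left(S \right)} - 94895} = \frac{1}{3 \cdot 292 - 94895} = \frac{1}{876 - 94895} = \frac{1}{-94019} = - \frac{1}{94019}$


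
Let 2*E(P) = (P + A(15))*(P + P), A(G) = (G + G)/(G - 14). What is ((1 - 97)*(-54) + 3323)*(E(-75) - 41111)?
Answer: -321020152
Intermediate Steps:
A(G) = 2*G/(-14 + G) (A(G) = (2*G)/(-14 + G) = 2*G/(-14 + G))
E(P) = P*(30 + P) (E(P) = ((P + 2*15/(-14 + 15))*(P + P))/2 = ((P + 2*15/1)*(2*P))/2 = ((P + 2*15*1)*(2*P))/2 = ((P + 30)*(2*P))/2 = ((30 + P)*(2*P))/2 = (2*P*(30 + P))/2 = P*(30 + P))
((1 - 97)*(-54) + 3323)*(E(-75) - 41111) = ((1 - 97)*(-54) + 3323)*(-75*(30 - 75) - 41111) = (-96*(-54) + 3323)*(-75*(-45) - 41111) = (5184 + 3323)*(3375 - 41111) = 8507*(-37736) = -321020152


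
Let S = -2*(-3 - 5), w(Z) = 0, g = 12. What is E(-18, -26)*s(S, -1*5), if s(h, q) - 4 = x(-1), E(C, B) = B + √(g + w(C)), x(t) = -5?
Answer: 26 - 2*√3 ≈ 22.536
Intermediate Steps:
E(C, B) = B + 2*√3 (E(C, B) = B + √(12 + 0) = B + √12 = B + 2*√3)
S = 16 (S = -2*(-8) = 16)
s(h, q) = -1 (s(h, q) = 4 - 5 = -1)
E(-18, -26)*s(S, -1*5) = (-26 + 2*√3)*(-1) = 26 - 2*√3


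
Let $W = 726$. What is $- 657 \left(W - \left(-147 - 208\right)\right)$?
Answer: $-710217$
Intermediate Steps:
$- 657 \left(W - \left(-147 - 208\right)\right) = - 657 \left(726 - \left(-147 - 208\right)\right) = - 657 \left(726 - -355\right) = - 657 \left(726 + 355\right) = \left(-657\right) 1081 = -710217$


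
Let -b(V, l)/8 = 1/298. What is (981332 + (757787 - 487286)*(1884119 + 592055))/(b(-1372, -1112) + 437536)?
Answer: 49900735075697/32596430 ≈ 1.5309e+6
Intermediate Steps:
b(V, l) = -4/149 (b(V, l) = -8/298 = -8*1/298 = -4/149)
(981332 + (757787 - 487286)*(1884119 + 592055))/(b(-1372, -1112) + 437536) = (981332 + (757787 - 487286)*(1884119 + 592055))/(-4/149 + 437536) = (981332 + 270501*2476174)/(65192860/149) = (981332 + 669807543174)*(149/65192860) = 669808524506*(149/65192860) = 49900735075697/32596430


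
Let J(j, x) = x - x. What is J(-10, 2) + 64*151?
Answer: 9664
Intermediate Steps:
J(j, x) = 0
J(-10, 2) + 64*151 = 0 + 64*151 = 0 + 9664 = 9664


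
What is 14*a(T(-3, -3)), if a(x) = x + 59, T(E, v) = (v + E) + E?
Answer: 700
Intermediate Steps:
T(E, v) = v + 2*E (T(E, v) = (E + v) + E = v + 2*E)
a(x) = 59 + x
14*a(T(-3, -3)) = 14*(59 + (-3 + 2*(-3))) = 14*(59 + (-3 - 6)) = 14*(59 - 9) = 14*50 = 700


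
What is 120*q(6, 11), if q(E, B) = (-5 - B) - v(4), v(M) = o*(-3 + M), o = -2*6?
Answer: -480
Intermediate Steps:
o = -12
v(M) = 36 - 12*M (v(M) = -12*(-3 + M) = 36 - 12*M)
q(E, B) = 7 - B (q(E, B) = (-5 - B) - (36 - 12*4) = (-5 - B) - (36 - 48) = (-5 - B) - 1*(-12) = (-5 - B) + 12 = 7 - B)
120*q(6, 11) = 120*(7 - 1*11) = 120*(7 - 11) = 120*(-4) = -480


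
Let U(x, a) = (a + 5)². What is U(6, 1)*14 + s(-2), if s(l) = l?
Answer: 502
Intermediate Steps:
U(x, a) = (5 + a)²
U(6, 1)*14 + s(-2) = (5 + 1)²*14 - 2 = 6²*14 - 2 = 36*14 - 2 = 504 - 2 = 502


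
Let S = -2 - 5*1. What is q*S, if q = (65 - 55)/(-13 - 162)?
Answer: ⅖ ≈ 0.40000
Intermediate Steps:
S = -7 (S = -2 - 5 = -7)
q = -2/35 (q = 10/(-175) = 10*(-1/175) = -2/35 ≈ -0.057143)
q*S = -2/35*(-7) = ⅖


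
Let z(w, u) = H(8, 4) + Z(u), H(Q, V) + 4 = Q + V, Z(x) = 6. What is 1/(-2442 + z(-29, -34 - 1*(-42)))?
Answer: -1/2428 ≈ -0.00041186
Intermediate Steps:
H(Q, V) = -4 + Q + V (H(Q, V) = -4 + (Q + V) = -4 + Q + V)
z(w, u) = 14 (z(w, u) = (-4 + 8 + 4) + 6 = 8 + 6 = 14)
1/(-2442 + z(-29, -34 - 1*(-42))) = 1/(-2442 + 14) = 1/(-2428) = -1/2428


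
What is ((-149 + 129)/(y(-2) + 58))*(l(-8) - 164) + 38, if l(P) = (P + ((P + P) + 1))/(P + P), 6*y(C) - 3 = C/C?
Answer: 65767/704 ≈ 93.419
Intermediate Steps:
y(C) = ⅔ (y(C) = ½ + (C/C)/6 = ½ + (⅙)*1 = ½ + ⅙ = ⅔)
l(P) = (1 + 3*P)/(2*P) (l(P) = (P + (2*P + 1))/((2*P)) = (P + (1 + 2*P))*(1/(2*P)) = (1 + 3*P)*(1/(2*P)) = (1 + 3*P)/(2*P))
((-149 + 129)/(y(-2) + 58))*(l(-8) - 164) + 38 = ((-149 + 129)/(⅔ + 58))*((½)*(1 + 3*(-8))/(-8) - 164) + 38 = (-20/176/3)*((½)*(-⅛)*(1 - 24) - 164) + 38 = (-20*3/176)*((½)*(-⅛)*(-23) - 164) + 38 = -15*(23/16 - 164)/44 + 38 = -15/44*(-2601/16) + 38 = 39015/704 + 38 = 65767/704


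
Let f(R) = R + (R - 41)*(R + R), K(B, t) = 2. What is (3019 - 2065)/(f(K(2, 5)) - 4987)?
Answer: -18/97 ≈ -0.18557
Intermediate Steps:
f(R) = R + 2*R*(-41 + R) (f(R) = R + (-41 + R)*(2*R) = R + 2*R*(-41 + R))
(3019 - 2065)/(f(K(2, 5)) - 4987) = (3019 - 2065)/(2*(-81 + 2*2) - 4987) = 954/(2*(-81 + 4) - 4987) = 954/(2*(-77) - 4987) = 954/(-154 - 4987) = 954/(-5141) = 954*(-1/5141) = -18/97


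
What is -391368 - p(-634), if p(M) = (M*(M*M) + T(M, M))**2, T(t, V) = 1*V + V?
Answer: -64944124883233752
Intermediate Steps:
T(t, V) = 2*V (T(t, V) = V + V = 2*V)
p(M) = (M**3 + 2*M)**2 (p(M) = (M*(M*M) + 2*M)**2 = (M*M**2 + 2*M)**2 = (M**3 + 2*M)**2)
-391368 - p(-634) = -391368 - (-634)**2*(2 + (-634)**2)**2 = -391368 - 401956*(2 + 401956)**2 = -391368 - 401956*401958**2 = -391368 - 401956*161570233764 = -391368 - 1*64944124882842384 = -391368 - 64944124882842384 = -64944124883233752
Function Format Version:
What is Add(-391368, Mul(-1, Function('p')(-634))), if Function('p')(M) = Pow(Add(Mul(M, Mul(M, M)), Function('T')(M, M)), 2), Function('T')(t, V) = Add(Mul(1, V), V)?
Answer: -64944124883233752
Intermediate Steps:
Function('T')(t, V) = Mul(2, V) (Function('T')(t, V) = Add(V, V) = Mul(2, V))
Function('p')(M) = Pow(Add(Pow(M, 3), Mul(2, M)), 2) (Function('p')(M) = Pow(Add(Mul(M, Mul(M, M)), Mul(2, M)), 2) = Pow(Add(Mul(M, Pow(M, 2)), Mul(2, M)), 2) = Pow(Add(Pow(M, 3), Mul(2, M)), 2))
Add(-391368, Mul(-1, Function('p')(-634))) = Add(-391368, Mul(-1, Mul(Pow(-634, 2), Pow(Add(2, Pow(-634, 2)), 2)))) = Add(-391368, Mul(-1, Mul(401956, Pow(Add(2, 401956), 2)))) = Add(-391368, Mul(-1, Mul(401956, Pow(401958, 2)))) = Add(-391368, Mul(-1, Mul(401956, 161570233764))) = Add(-391368, Mul(-1, 64944124882842384)) = Add(-391368, -64944124882842384) = -64944124883233752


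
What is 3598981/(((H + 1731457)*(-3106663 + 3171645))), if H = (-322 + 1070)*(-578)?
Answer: 3598981/84418960966 ≈ 4.2632e-5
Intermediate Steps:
H = -432344 (H = 748*(-578) = -432344)
3598981/(((H + 1731457)*(-3106663 + 3171645))) = 3598981/(((-432344 + 1731457)*(-3106663 + 3171645))) = 3598981/((1299113*64982)) = 3598981/84418960966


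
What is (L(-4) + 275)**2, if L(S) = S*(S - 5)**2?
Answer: 2401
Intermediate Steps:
L(S) = S*(-5 + S)**2
(L(-4) + 275)**2 = (-4*(-5 - 4)**2 + 275)**2 = (-4*(-9)**2 + 275)**2 = (-4*81 + 275)**2 = (-324 + 275)**2 = (-49)**2 = 2401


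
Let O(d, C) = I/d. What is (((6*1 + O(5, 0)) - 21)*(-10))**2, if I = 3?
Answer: 20736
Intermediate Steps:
O(d, C) = 3/d
(((6*1 + O(5, 0)) - 21)*(-10))**2 = (((6*1 + 3/5) - 21)*(-10))**2 = (((6 + 3*(1/5)) - 21)*(-10))**2 = (((6 + 3/5) - 21)*(-10))**2 = ((33/5 - 21)*(-10))**2 = (-72/5*(-10))**2 = 144**2 = 20736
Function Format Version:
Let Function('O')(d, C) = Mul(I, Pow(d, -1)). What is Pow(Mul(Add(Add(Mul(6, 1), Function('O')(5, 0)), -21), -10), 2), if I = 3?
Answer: 20736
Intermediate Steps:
Function('O')(d, C) = Mul(3, Pow(d, -1))
Pow(Mul(Add(Add(Mul(6, 1), Function('O')(5, 0)), -21), -10), 2) = Pow(Mul(Add(Add(Mul(6, 1), Mul(3, Pow(5, -1))), -21), -10), 2) = Pow(Mul(Add(Add(6, Mul(3, Rational(1, 5))), -21), -10), 2) = Pow(Mul(Add(Add(6, Rational(3, 5)), -21), -10), 2) = Pow(Mul(Add(Rational(33, 5), -21), -10), 2) = Pow(Mul(Rational(-72, 5), -10), 2) = Pow(144, 2) = 20736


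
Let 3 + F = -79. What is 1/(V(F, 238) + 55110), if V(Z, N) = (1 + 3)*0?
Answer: 1/55110 ≈ 1.8146e-5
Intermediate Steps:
F = -82 (F = -3 - 79 = -82)
V(Z, N) = 0 (V(Z, N) = 4*0 = 0)
1/(V(F, 238) + 55110) = 1/(0 + 55110) = 1/55110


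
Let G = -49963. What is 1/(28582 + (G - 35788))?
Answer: -1/57169 ≈ -1.7492e-5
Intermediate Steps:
1/(28582 + (G - 35788)) = 1/(28582 + (-49963 - 35788)) = 1/(28582 - 85751) = 1/(-57169) = -1/57169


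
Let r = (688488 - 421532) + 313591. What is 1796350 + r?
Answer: 2376897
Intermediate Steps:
r = 580547 (r = 266956 + 313591 = 580547)
1796350 + r = 1796350 + 580547 = 2376897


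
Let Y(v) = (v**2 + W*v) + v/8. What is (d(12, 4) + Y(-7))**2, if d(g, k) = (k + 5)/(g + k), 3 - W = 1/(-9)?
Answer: 15015625/20736 ≈ 724.13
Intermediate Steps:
W = 28/9 (W = 3 - 1/(-9) = 3 - (-1)/9 = 3 - 1*(-1/9) = 3 + 1/9 = 28/9 ≈ 3.1111)
Y(v) = v**2 + 233*v/72 (Y(v) = (v**2 + 28*v/9) + v/8 = v**2 + 233*v/72)
d(g, k) = (5 + k)/(g + k)
(d(12, 4) + Y(-7))**2 = ((5 + 4)/(12 + 4) + (1/72)*(-7)*(233 + 72*(-7)))**2 = (9/16 + (1/72)*(-7)*(233 - 504))**2 = ((1/16)*9 + (1/72)*(-7)*(-271))**2 = (9/16 + 1897/72)**2 = (3875/144)**2 = 15015625/20736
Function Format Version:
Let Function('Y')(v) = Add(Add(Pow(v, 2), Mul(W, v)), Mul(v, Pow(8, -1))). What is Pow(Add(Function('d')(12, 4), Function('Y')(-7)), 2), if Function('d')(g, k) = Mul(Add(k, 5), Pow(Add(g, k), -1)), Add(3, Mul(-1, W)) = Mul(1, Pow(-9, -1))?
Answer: Rational(15015625, 20736) ≈ 724.13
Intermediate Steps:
W = Rational(28, 9) (W = Add(3, Mul(-1, Mul(1, Pow(-9, -1)))) = Add(3, Mul(-1, Mul(1, Rational(-1, 9)))) = Add(3, Mul(-1, Rational(-1, 9))) = Add(3, Rational(1, 9)) = Rational(28, 9) ≈ 3.1111)
Function('Y')(v) = Add(Pow(v, 2), Mul(Rational(233, 72), v)) (Function('Y')(v) = Add(Add(Pow(v, 2), Mul(Rational(28, 9), v)), Mul(v, Pow(8, -1))) = Add(Add(Pow(v, 2), Mul(Rational(28, 9), v)), Mul(v, Rational(1, 8))) = Add(Add(Pow(v, 2), Mul(Rational(28, 9), v)), Mul(Rational(1, 8), v)) = Add(Pow(v, 2), Mul(Rational(233, 72), v)))
Function('d')(g, k) = Mul(Pow(Add(g, k), -1), Add(5, k)) (Function('d')(g, k) = Mul(Add(5, k), Pow(Add(g, k), -1)) = Mul(Pow(Add(g, k), -1), Add(5, k)))
Pow(Add(Function('d')(12, 4), Function('Y')(-7)), 2) = Pow(Add(Mul(Pow(Add(12, 4), -1), Add(5, 4)), Mul(Rational(1, 72), -7, Add(233, Mul(72, -7)))), 2) = Pow(Add(Mul(Pow(16, -1), 9), Mul(Rational(1, 72), -7, Add(233, -504))), 2) = Pow(Add(Mul(Rational(1, 16), 9), Mul(Rational(1, 72), -7, -271)), 2) = Pow(Add(Rational(9, 16), Rational(1897, 72)), 2) = Pow(Rational(3875, 144), 2) = Rational(15015625, 20736)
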